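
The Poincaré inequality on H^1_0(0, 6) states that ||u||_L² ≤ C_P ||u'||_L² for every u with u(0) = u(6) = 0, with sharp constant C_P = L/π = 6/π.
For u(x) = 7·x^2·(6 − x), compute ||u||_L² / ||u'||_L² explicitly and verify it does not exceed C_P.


||u||_L² / ||u'||_L² = 3*sqrt(14)/7 < C_P = 6/π.

u(x) = 7·x^2·(6 − x), so u'(x) = 21*x*(4 - x).
u(x) = 7·x^2·(6 − x) vanishes at x = 0 and x = 6, so u ∈ H^1_0(0, 6). Differentiate via the product rule and integrate the resulting polynomials term by term.
  ∫_0^6 u² dx = ∫_0^6 (49*x^6 - 588*x^5 + 1764*x^4) dx. Term by term:
    ∫_0^6 49*x^6 dx = 1959552;  ∫_0^6 -588*x^5 dx = -4572288;  ∫_0^6 1764*x^4 dx = 13716864/5.
  Sum: 1959552 − 4572288 + 13716864/5 = 653184/5.
  ∫_0^6 (u')² dx = ∫_0^6 (441*x^4 - 3528*x^3 + 7056*x^2) dx. Term by term:
    ∫_0^6 441*x^4 dx = 3429216/5;  ∫_0^6 -3528*x^3 dx = -1143072;  ∫_0^6 7056*x^2 dx = 508032.
  Sum: 3429216/5 − 1143072 + 508032 = 254016/5.
∫_0^6 u² dx = 653184/5, so ||u||_L² = 216*sqrt(70)/5.
∫_0^6 (u')² dx = 254016/5, so ||u'||_L² = 504*sqrt(5)/5.
Ratio ||u||_L² / ||u'||_L² = 3*sqrt(14)/7.
Sharp Poincaré constant on H^1_0(0, 6) is C_P = L/π = 6/π, achieved by sin(π/6·x).
A polynomial bump cannot attain the sharp Poincaré constant (only the first sine eigenfunction does), so the ratio is strictly less than C_P, consistent with ||u||_L² ≤ C_P ||u'||_L².


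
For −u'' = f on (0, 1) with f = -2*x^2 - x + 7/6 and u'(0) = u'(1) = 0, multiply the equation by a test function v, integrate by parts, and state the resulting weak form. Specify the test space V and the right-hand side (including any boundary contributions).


V = H^1(0, 1) (no boundary constraint on v; u is determined up to an additive constant); weak form: ∫_0^1 u'v' dx = ∫_0^1 (-2*x^2 - x + 7/6) v dx for all v ∈ V.

Multiply both sides by a test function v and integrate from 0 to 1:
  ∫_0^1 −u''(x) v(x) dx = ∫_0^1 f(x) v(x) dx.
Integrate the LHS by parts once:
  ∫_0^1 −u'' v dx = −[u'(x) v(x)]_0^1 + ∫_0^1 u'(x) v'(x) dx.
Thus ∫_0^1 u'(x) v'(x) dx = ∫_0^1 f(x) v(x) dx + [u'(x) v(x)]_0^1.
Choose V so that boundary terms are either known or forced to vanish.
u has homogeneous Neumann: u'(0) = u'(1) = 0. So [u' v]_0^1 = 0·v(1) − 0·v(0) = 0 for any v; take V = H^1(0, 1).
Weak formulation: find u (satisfying any essential BC) such that ∫_0^1 u'(x) v'(x) dx = ∫_0^1 f v dx for all v ∈ V (homogeneous Neumann, so boundary terms vanish).
Substituting f(x) = -2*x^2 - x + 7/6, the right-hand side is ∫_0^1 (-2*x^2 - x + 7/6) v dx.
Compatibility check (pure Neumann): taking v ≡ 1 ∈ V gives 0 = ∫_0^1 f dx + (0) − (0), i.e. ∫_0^1 f dx must equal u'(0) − u'(1) = 0. Indeed ∫_0^1 (-2*x^2 - x + 7/6) dx = 0, so the data are compatible. The solution is then unique only up to an additive constant (fix it e.g. by requiring ∫_0^1 u dx = 0).


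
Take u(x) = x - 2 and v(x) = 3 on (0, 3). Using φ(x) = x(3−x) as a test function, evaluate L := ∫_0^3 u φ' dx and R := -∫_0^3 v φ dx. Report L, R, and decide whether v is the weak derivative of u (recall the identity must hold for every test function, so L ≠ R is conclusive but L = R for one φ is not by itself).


LHS = -9/2, RHS = -27/2. No, v is not the weak derivative of u.

u(x) = x - 2, classical derivative u'(x) = 1.
φ(x) = x(3−x), so φ'(x) = 3 - 2*x.
Note φ(0) = φ(3) = 0, so the boundary term u·φ vanishes.
LHS = ∫_0^3 u(x) φ'(x) dx = ∫_0^3 (-2*x^2 + 7*x - 6) dx. Term by term:
  ∫_0^3 -2*x^2 dx = -18;  ∫_0^3 7*x dx = 63/2;  ∫_0^3 -6 dx = -18.
Sum: -18 + 63/2 − 18 = -9/2.
So LHS = -9/2.
∫_0^3 v(x) φ(x) dx = ∫_0^3 (-3*x^2 + 9*x) dx. Term by term:
  ∫_0^3 -3*x^2 dx = -27;  ∫_0^3 9*x dx = 81/2.
Sum: -27 + 81/2 = 27/2.
So RHS = -∫_0^3 v(x) φ(x) dx = -27/2.
LHS − RHS = 9 ≠ 0, so the identity fails.
(For a valid weak derivative the identity must hold for EVERY test function, in particular this one. The failure shows v is NOT the weak derivative of u.)
Correct weak derivative would be u'(x) = 1.


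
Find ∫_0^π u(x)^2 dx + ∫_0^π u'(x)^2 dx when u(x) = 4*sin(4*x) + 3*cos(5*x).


||u||_{H^1(0,π)}^2 = -1664/3 + 253*π

u'(x) = -15*sin(5*x) + 16*cos(4*x).
Expand u² and (u')² and integrate term by term on (0, π), using: for integers n ≥ 1, ∫_0^π sin²(nx) dx = ∫_0^π cos²(nx) dx = π/2; for n ≠ n', ∫_0^π sin(nx)sin(n'x) dx = ∫_0^π cos(nx)cos(n'x) dx = 0; and by product-to-sum, ∫_0^π sin(nx)cos(n'x) dx = ½∫_0^π [sin((n+n')x) + sin((n−n')x)] dx, which is 0 when n+n' is even and 2n/(n²−n'²) when n+n' is odd (it need not vanish on (0, π)).
  u² squared terms: (3)²·∫cos(5x)² dx = 9·π/2 = 9*π/2;  (4)²·∫sin(4x)² dx = 16·π/2 = 8*π.
  u² cross terms: 2·(3)·(4)·∫cos(5x)·sin(4x) dx = 24·(-8/9) = -64/3.
  So ∫_0^π u² dx = 9*π/2 + 8*π − 64/3 = -64/3 + 25*π/2.
  (u')² squared terms: (-15)²·∫sin(5x)² dx = 225·π/2 = 225*π/2;  (16)²·∫cos(4x)² dx = 256·π/2 = 128*π.
  (u')² cross terms: 2·(-15)·(16)·∫sin(5x)·cos(4x) dx = -480·(10/9) = -1600/3.
  So ∫_0^π (u')² dx = 225*π/2 + 128*π − 1600/3 = -1600/3 + 481*π/2.
||u||_{H^1}^2 = (-64/3 + 25*π/2) + (-1600/3 + 481*π/2) = -1664/3 + 253*π.


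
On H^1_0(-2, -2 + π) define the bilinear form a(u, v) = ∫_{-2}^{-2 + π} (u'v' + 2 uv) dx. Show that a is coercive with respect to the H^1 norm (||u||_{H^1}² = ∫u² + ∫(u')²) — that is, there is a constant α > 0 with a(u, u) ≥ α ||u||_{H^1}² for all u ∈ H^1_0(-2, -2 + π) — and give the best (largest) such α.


α = 1

Coercivity of a(·,·) on H^1_0(-2, -2 + π) means a(u, u) ≥ α ||u||_{H^1}² for every u ∈ H^1_0.
The interval has length L = π, and Poincaré/coercivity depend only on L. Here a(u, u) = ∫(u')² + (2)·∫u².
Here c = 2 ≥ 1, so a(u,u) = ∫(u')² + c∫u² ≥ ∫(u')² + ∫u² = ||u||_{H^1}², i.e. α = 1 works. No larger α is possible: a(u,u) ≥ α||u||_{H^1}² means (1−α)∫(u')² ≥ (α−c)∫u², and for the modes u_n = sin(nπ(x−x₀)/L) (x₀ the left endpoint) one has ∫u_n²/∫(u_n')² = (L/(nπ))² → 0, so a(u_n,u_n)/||u_n||_{H^1}² → 1. Hence the optimal constant is α = 1.
Therefore α = 1.


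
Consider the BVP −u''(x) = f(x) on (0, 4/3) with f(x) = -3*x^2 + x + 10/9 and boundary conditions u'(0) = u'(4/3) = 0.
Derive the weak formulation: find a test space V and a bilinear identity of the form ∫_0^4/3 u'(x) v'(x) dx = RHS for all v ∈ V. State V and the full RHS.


V = H^1(0, 4/3) (no boundary constraint on v; u is determined up to an additive constant); weak form: ∫_0^4/3 u'v' dx = ∫_0^4/3 (-3*x^2 + x + 10/9) v dx for all v ∈ V.

Multiply both sides by a test function v and integrate from 0 to 4/3:
  ∫_0^4/3 −u''(x) v(x) dx = ∫_0^4/3 f(x) v(x) dx.
Integrate the LHS by parts once:
  ∫_0^4/3 −u'' v dx = −[u'(x) v(x)]_0^4/3 + ∫_0^4/3 u'(x) v'(x) dx.
Thus ∫_0^4/3 u'(x) v'(x) dx = ∫_0^4/3 f(x) v(x) dx + [u'(x) v(x)]_0^4/3.
Choose V so that boundary terms are either known or forced to vanish.
u has homogeneous Neumann: u'(0) = u'(4/3) = 0. So [u' v]_0^4/3 = 0·v(4/3) − 0·v(0) = 0 for any v; take V = H^1(0, 4/3).
Weak formulation: find u (satisfying any essential BC) such that ∫_0^4/3 u'(x) v'(x) dx = ∫_0^4/3 f v dx for all v ∈ V (homogeneous Neumann, so boundary terms vanish).
Substituting f(x) = -3*x^2 + x + 10/9, the right-hand side is ∫_0^4/3 (-3*x^2 + x + 10/9) v dx.
Compatibility check (pure Neumann): taking v ≡ 1 ∈ V gives 0 = ∫_0^4/3 f dx + (0) − (0), i.e. ∫_0^4/3 f dx must equal u'(0) − u'(4/3) = 0. Indeed ∫_0^4/3 (-3*x^2 + x + 10/9) dx = 0, so the data are compatible. The solution is then unique only up to an additive constant (fix it e.g. by requiring ∫_0^4/3 u dx = 0).


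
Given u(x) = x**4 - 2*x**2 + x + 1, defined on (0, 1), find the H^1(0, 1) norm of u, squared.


||u||_{H^1}^2 = 407/315

The H^1 norm (squared) on an interval (0, L) is
  ||u||_{H^1}^2 = ∫_0^L u(x)^2 dx + ∫_0^L u'(x)^2 dx.
Compute u'(x) = 4*x**3 - 4*x + 1.
Then u(x)^2 = x**8 - 4*x**6 + 2*x**5 + 6*x**4 - 4*x**3 - 3*x**2 + 2*x + 1 and u'(x)^2 = 16*x**6 - 32*x**4 + 8*x**3 + 16*x**2 - 8*x + 1.
Integrate each monomial from 0 to 1 using ∫_0^1 c·x^n dx = c·1^(n+1)/(n+1):
  ∫_0^1 u(x)^2 dx = ∫_0^1 (x^8 - 4*x^6 + 2*x^5 + 6*x^4 - 4*x^3 - 3*x^2 + 2*x + 1) dx. Term by term:
    ∫_0^1 x^8 dx = 1/9;  ∫_0^1 -4*x^6 dx = -4/7;  ∫_0^1 2*x^5 dx = 1/3;
    ∫_0^1 6*x^4 dx = 6/5;  ∫_0^1 -4*x^3 dx = -1;  ∫_0^1 -3*x^2 dx = -1;
    ∫_0^1 2*x dx = 1;  ∫_0^1 1 dx = 1.
  Sum: 1/9 − 4/7 + 1/3 + 6/5 − 1 − 1 + 1 + 1 = 338/315.
  ∫_0^1 u'(x)^2 dx = ∫_0^1 (16*x^6 - 32*x^4 + 8*x^3 + 16*x^2 - 8*x + 1) dx. Term by term:
    ∫_0^1 16*x^6 dx = 16/7;  ∫_0^1 -32*x^4 dx = -32/5;  ∫_0^1 8*x^3 dx = 2;
    ∫_0^1 16*x^2 dx = 16/3;  ∫_0^1 -8*x dx = -4;  ∫_0^1 1 dx = 1.
  Sum: 16/7 − 32/5 + 2 + 16/3 − 4 + 1 = 23/105.
Adding: ||u||_{H^1}^2 = 338/315 + 23/105 = 407/315.


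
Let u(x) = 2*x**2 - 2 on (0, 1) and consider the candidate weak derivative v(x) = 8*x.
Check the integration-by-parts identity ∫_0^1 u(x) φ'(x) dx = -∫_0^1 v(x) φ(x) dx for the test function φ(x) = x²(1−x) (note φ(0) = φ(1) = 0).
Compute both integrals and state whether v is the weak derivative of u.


LHS = -1/5, RHS = -2/5. No, v is not the weak derivative of u.

u(x) = 2*x**2 - 2, classical derivative u'(x) = 4*x.
φ(x) = x²(1−x), so φ'(x) = x*(2 - 3*x).
Note φ(0) = φ(1) = 0, so the boundary term u·φ vanishes.
LHS = ∫_0^1 u(x) φ'(x) dx = ∫_0^1 (-6*x^4 + 4*x^3 + 6*x^2 - 4*x) dx. Term by term:
  ∫_0^1 -6*x^4 dx = -6/5;  ∫_0^1 4*x^3 dx = 1;  ∫_0^1 6*x^2 dx = 2;
  ∫_0^1 -4*x dx = -2.
Sum: -6/5 + 1 + 2 − 2 = -1/5.
So LHS = -1/5.
∫_0^1 v(x) φ(x) dx = ∫_0^1 (-8*x^4 + 8*x^3) dx. Term by term:
  ∫_0^1 -8*x^4 dx = -8/5;  ∫_0^1 8*x^3 dx = 2.
Sum: -8/5 + 2 = 2/5.
So RHS = -∫_0^1 v(x) φ(x) dx = -2/5.
LHS − RHS = 1/5 ≠ 0, so the identity fails.
(For a valid weak derivative the identity must hold for EVERY test function, in particular this one. The failure shows v is NOT the weak derivative of u.)
Correct weak derivative would be u'(x) = 4*x.


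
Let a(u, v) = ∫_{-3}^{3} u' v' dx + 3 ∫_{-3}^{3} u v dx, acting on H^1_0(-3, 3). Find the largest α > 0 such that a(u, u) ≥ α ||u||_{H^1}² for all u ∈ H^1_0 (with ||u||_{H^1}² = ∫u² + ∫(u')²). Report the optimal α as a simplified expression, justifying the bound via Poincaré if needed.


α = 1

Coercivity of a(·,·) on H^1_0(-3, 3) means a(u, u) ≥ α ||u||_{H^1}² for every u ∈ H^1_0.
The interval has length L = 6, and Poincaré/coercivity depend only on L. Here a(u, u) = ∫(u')² + (3)·∫u².
Here c = 3 ≥ 1, so a(u,u) = ∫(u')² + c∫u² ≥ ∫(u')² + ∫u² = ||u||_{H^1}², i.e. α = 1 works. No larger α is possible: a(u,u) ≥ α||u||_{H^1}² means (1−α)∫(u')² ≥ (α−c)∫u², and for the modes u_n = sin(nπ(x−x₀)/L) (x₀ the left endpoint) one has ∫u_n²/∫(u_n')² = (L/(nπ))² → 0, so a(u_n,u_n)/||u_n||_{H^1}² → 1. Hence the optimal constant is α = 1.
Therefore α = 1.


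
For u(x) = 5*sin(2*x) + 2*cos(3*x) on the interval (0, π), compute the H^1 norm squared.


||u||_{H^1(0,π)}^2 = -160 + 165*π/2

u'(x) = -6*sin(3*x) + 10*cos(2*x).
Expand u² and (u')² and integrate term by term on (0, π), using: for integers n ≥ 1, ∫_0^π sin²(nx) dx = ∫_0^π cos²(nx) dx = π/2; for n ≠ n', ∫_0^π sin(nx)sin(n'x) dx = ∫_0^π cos(nx)cos(n'x) dx = 0; and by product-to-sum, ∫_0^π sin(nx)cos(n'x) dx = ½∫_0^π [sin((n+n')x) + sin((n−n')x)] dx, which is 0 when n+n' is even and 2n/(n²−n'²) when n+n' is odd (it need not vanish on (0, π)).
  u² squared terms: (2)²·∫cos(3x)² dx = 4·π/2 = 2*π;  (5)²·∫sin(2x)² dx = 25·π/2 = 25*π/2.
  u² cross terms: 2·(2)·(5)·∫cos(3x)·sin(2x) dx = 20·(-4/5) = -16.
  So ∫_0^π u² dx = 2*π + 25*π/2 − 16 = -16 + 29*π/2.
  (u')² squared terms: (-6)²·∫sin(3x)² dx = 36·π/2 = 18*π;  (10)²·∫cos(2x)² dx = 100·π/2 = 50*π.
  (u')² cross terms: 2·(-6)·(10)·∫sin(3x)·cos(2x) dx = -120·(6/5) = -144.
  So ∫_0^π (u')² dx = 18*π + 50*π − 144 = -144 + 68*π.
||u||_{H^1}^2 = (-16 + 29*π/2) + (-144 + 68*π) = -160 + 165*π/2.


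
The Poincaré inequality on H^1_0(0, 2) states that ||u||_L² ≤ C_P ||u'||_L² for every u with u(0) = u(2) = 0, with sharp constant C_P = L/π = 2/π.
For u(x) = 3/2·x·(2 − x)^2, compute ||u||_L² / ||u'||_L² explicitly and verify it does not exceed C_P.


||u||_L² / ||u'||_L² = sqrt(14)/7 < C_P = 2/π.

u(x) = 3/2·x·(2 − x)^2, so u'(x) = 3*(x/2 - 1)*(3*x - 2).
u(x) = 3/2·x·(2 − x)^2 vanishes at x = 0 and x = 2, so u ∈ H^1_0(0, 2). Differentiate via the product rule and integrate the resulting polynomials term by term.
  ∫_0^2 u² dx = ∫_0^2 (9*x^6/4 - 18*x^5 + 54*x^4 - 72*x^3 + 36*x^2) dx. Term by term:
    ∫_0^2 9*x^6/4 dx = 288/7;  ∫_0^2 -18*x^5 dx = -192;  ∫_0^2 54*x^4 dx = 1728/5;
    ∫_0^2 -72*x^3 dx = -288;  ∫_0^2 36*x^2 dx = 96.
  Sum: 288/7 − 192 + 1728/5 − 288 + 96 = 96/35.
  ∫_0^2 (u')² dx = ∫_0^2 (81*x^4/4 - 108*x^3 + 198*x^2 - 144*x + 36) dx. Term by term:
    ∫_0^2 81*x^4/4 dx = 648/5;  ∫_0^2 -108*x^3 dx = -432;  ∫_0^2 198*x^2 dx = 528;
    ∫_0^2 -144*x dx = -288;  ∫_0^2 36 dx = 72.
  Sum: 648/5 − 432 + 528 − 288 + 72 = 48/5.
∫_0^2 u² dx = 96/35, so ||u||_L² = 4*sqrt(210)/35.
∫_0^2 (u')² dx = 48/5, so ||u'||_L² = 4*sqrt(15)/5.
Ratio ||u||_L² / ||u'||_L² = sqrt(14)/7.
Sharp Poincaré constant on H^1_0(0, 2) is C_P = L/π = 2/π, achieved by sin(π/2·x).
A polynomial bump cannot attain the sharp Poincaré constant (only the first sine eigenfunction does), so the ratio is strictly less than C_P, consistent with ||u||_L² ≤ C_P ||u'||_L².


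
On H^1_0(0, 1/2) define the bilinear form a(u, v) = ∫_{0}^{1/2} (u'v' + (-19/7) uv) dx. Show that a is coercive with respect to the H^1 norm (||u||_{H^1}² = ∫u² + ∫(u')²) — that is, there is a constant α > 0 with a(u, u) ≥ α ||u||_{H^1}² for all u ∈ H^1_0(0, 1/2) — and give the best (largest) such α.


α = (-19 + 28*π^2)/(7*(1 + 4*π^2))

Coercivity of a(·,·) on H^1_0(0, 1/2) means a(u, u) ≥ α ||u||_{H^1}² for every u ∈ H^1_0.
The interval has length L = 1/2, and Poincaré/coercivity depend only on L. Here a(u, u) = ∫(u')² + (-19/7)·∫u².
Here c = -19/7 < 0 with |c| < (π/L)² = 4*π^2, so coercivity still holds. The condition a(u,u) ≥ α||u||_{H^1}² reads (1−α)∫(u')² ≥ (α−c)∫u². Any admissible α is ≤ 1 (rapidly oscillating u have ∫u²/∫(u')² → 0), and α = 1 would force 0 ≥ (1−c)∫u², impossible since c < 1; so 1−α > 0. By the sharp Poincaré inequality on H^1_0 of an interval of length L, ∫(u')² ≥ (π/L)²∫u² with equality for the first sine mode sin(π(x−x₀)/L) (x₀ the left endpoint), so the inequality holds for all u iff (1−α)(π/L)² ≥ α − c, i.e. α ≤ ((π/L)² + c)/((π/L)² + 1) = (1 + c(L/π)²)/(1 + (L/π)²). (Direct route, valid since c ≤ 0: Poincaré gives c∫u² ≥ c(L/π)²∫(u')², so a(u,u) ≥ (1 + c(L/π)²)∫(u')², while ||u||_{H^1}² ≤ (1 + (L/π)²)∫(u')²; dividing yields the same α.) With (π/L)² = 4*π^2 and c = -19/7, the largest admissible constant is α = ((π/L)² + c)/((π/L)² + 1).
Simplifying, α = (-19 + 28*π^2)/(7*(1 + 4*π^2)).


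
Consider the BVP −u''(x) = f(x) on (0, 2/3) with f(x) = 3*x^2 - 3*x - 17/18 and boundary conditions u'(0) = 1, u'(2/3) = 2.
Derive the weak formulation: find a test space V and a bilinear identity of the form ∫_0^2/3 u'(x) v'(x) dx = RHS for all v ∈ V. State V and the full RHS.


V = H^1(0, 2/3) (v unrestricted at boundary; u is determined up to an additive constant); weak form: ∫_0^2/3 u'v' dx = ∫_0^2/3 (3*x^2 - 3*x - 17/18) v dx + 2·v(2/3) − v(0) for all v ∈ V.

Multiply both sides by a test function v and integrate from 0 to 2/3:
  ∫_0^2/3 −u''(x) v(x) dx = ∫_0^2/3 f(x) v(x) dx.
Integrate the LHS by parts once:
  ∫_0^2/3 −u'' v dx = −[u'(x) v(x)]_0^2/3 + ∫_0^2/3 u'(x) v'(x) dx.
Thus ∫_0^2/3 u'(x) v'(x) dx = ∫_0^2/3 f(x) v(x) dx + [u'(x) v(x)]_0^2/3.
Choose V so that boundary terms are either known or forced to vanish.
u has inhomogeneous Neumann u'(0) = 1, u'(2/3) = 2. [u' v]_0^2/3 = (2)·v(2/3) − (1)·v(0) = 2·v(2/3) − v(0). Take V = H^1(0, 2/3); boundary term becomes part of RHS.
Weak formulation: find u (satisfying any essential BC) such that ∫_0^2/3 u'(x) v'(x) dx = ∫_0^2/3 f v dx + 2·v(2/3) − v(0) for all v ∈ V (Neumann data are natural BCs: they enter the RHS as boundary terms).
Substituting f(x) = 3*x^2 - 3*x - 17/18, the right-hand side is ∫_0^2/3 (3*x^2 - 3*x - 17/18) v dx + 2·v(2/3) − v(0).
Compatibility check (pure Neumann): taking v ≡ 1 ∈ V gives 0 = ∫_0^2/3 f dx + (2) − (1), i.e. ∫_0^2/3 f dx must equal u'(0) − u'(2/3) = -1. Indeed ∫_0^2/3 (3*x^2 - 3*x - 17/18) dx = -1, so the data are compatible. The solution is then unique only up to an additive constant (fix it e.g. by requiring ∫_0^2/3 u dx = 0).


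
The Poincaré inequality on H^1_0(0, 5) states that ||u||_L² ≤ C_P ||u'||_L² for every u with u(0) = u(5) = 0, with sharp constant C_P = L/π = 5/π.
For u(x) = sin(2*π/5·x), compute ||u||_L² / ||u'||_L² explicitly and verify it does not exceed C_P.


||u||_L² / ||u'||_L² = 5/(2*π) < C_P = 5/π.

u(x) = sin(2*π/5·x), so u'(x) = 2*π*cos(2*π*x/5)/5.
Writing u(x) = A·sin(kπx/L) with A = 1 and k = 2, use ∫_0^L sin²(kπx/L) dx = L/2 and ∫_0^L cos²(kπx/L) dx = L/2.
u² = 1·sin²(2*π/5·x) and (u')² = 4*π^2/25·cos²(2*π/5·x), and each of sin², cos² integrates to L/2 = 5/2 over (0, 5).
∫_0^5 u² dx = 5/2, so ||u||_L² = sqrt(10)/2.
∫_0^5 (u')² dx = 2*π^2/5, so ||u'||_L² = sqrt(10)*π/5.
Ratio ||u||_L² / ||u'||_L² = 5/(2*π).
Sharp Poincaré constant on H^1_0(0, 5) is C_P = L/π = 5/π, achieved by sin(π/5·x).
This is the k = 2 harmonic; the ratio L/(kπ) is strictly less than C_P = L/π, consistent with the sharp inequality ||u||_L² ≤ C_P ||u'||_L².


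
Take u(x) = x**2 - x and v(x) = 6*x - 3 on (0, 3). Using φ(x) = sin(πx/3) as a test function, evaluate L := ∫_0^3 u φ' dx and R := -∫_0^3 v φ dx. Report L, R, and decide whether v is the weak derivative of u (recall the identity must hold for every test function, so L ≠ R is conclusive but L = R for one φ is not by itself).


LHS = -12/π, RHS = -36/π. No, v is not the weak derivative of u.

u(x) = x**2 - x, classical derivative u'(x) = 2*x - 1.
φ(x) = sin(πx/3), so φ'(x) = π*cos(π*x/3)/3.
Note φ(0) = φ(3) = 0, so the boundary term u·φ vanishes.
LHS = ∫_0^3 u(x) φ'(x) dx = ∫_0^3 (π*x^2*cos(π*x/3)/3 - π*x*cos(π*x/3)/3) dx. Term by term:
  ∫_0^3 -π*x*cos(π*x/3)/3 dx = 6/π;  ∫_0^3 π*x^2*cos(π*x/3)/3 dx = -18/π.
Sum: 6/π − 18/π = -12/π.
So LHS = -12/π.
∫_0^3 v(x) φ(x) dx = ∫_0^3 (6*x*sin(π*x/3) - 3*sin(π*x/3)) dx. Term by term:
  ∫_0^3 -3*sin(π*x/3) dx = -18/π;  ∫_0^3 6*x*sin(π*x/3) dx = 54/π.
Sum: -18/π + 54/π = 36/π.
So RHS = -∫_0^3 v(x) φ(x) dx = -36/π.
LHS − RHS = 24/π ≠ 0, so the identity fails.
(For a valid weak derivative the identity must hold for EVERY test function, in particular this one. The failure shows v is NOT the weak derivative of u.)
Correct weak derivative would be u'(x) = 2*x - 1.


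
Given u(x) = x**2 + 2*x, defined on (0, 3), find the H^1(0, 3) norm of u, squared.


||u||_{H^1}^2 = 1248/5

The H^1 norm (squared) on an interval (0, L) is
  ||u||_{H^1}^2 = ∫_0^L u(x)^2 dx + ∫_0^L u'(x)^2 dx.
Compute u'(x) = 2*x + 2.
Then u(x)^2 = x**4 + 4*x**3 + 4*x**2 and u'(x)^2 = 4*x**2 + 8*x + 4.
Integrate each monomial from 0 to 3 using ∫_0^3 c·x^n dx = c·3^(n+1)/(n+1):
  ∫_0^3 u(x)^2 dx = ∫_0^3 (x^4 + 4*x^3 + 4*x^2) dx. Term by term:
    ∫_0^3 x^4 dx = 243/5;  ∫_0^3 4*x^3 dx = 81;  ∫_0^3 4*x^2 dx = 36.
  Sum: 243/5 + 81 + 36 = 828/5.
  ∫_0^3 u'(x)^2 dx = ∫_0^3 (4*x^2 + 8*x + 4) dx. Term by term:
    ∫_0^3 4*x^2 dx = 36;  ∫_0^3 8*x dx = 36;  ∫_0^3 4 dx = 12.
  Sum: 36 + 36 + 12 = 84.
Adding: ||u||_{H^1}^2 = 828/5 + 84 = 1248/5.


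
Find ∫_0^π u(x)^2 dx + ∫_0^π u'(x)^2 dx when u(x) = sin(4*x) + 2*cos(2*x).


||u||_{H^1(0,π)}^2 = 37*π/2

u'(x) = -4*sin(2*x) + 4*cos(4*x).
Expand u² and (u')² and integrate term by term on (0, π), using: for integers n ≥ 1, ∫_0^π sin²(nx) dx = ∫_0^π cos²(nx) dx = π/2; for n ≠ n', ∫_0^π sin(nx)sin(n'x) dx = ∫_0^π cos(nx)cos(n'x) dx = 0; and by product-to-sum, ∫_0^π sin(nx)cos(n'x) dx = ½∫_0^π [sin((n+n')x) + sin((n−n')x)] dx, which is 0 when n+n' is even and 2n/(n²−n'²) when n+n' is odd (it need not vanish on (0, π)).
  u² squared terms: (2)²·∫cos(2x)² dx = 4·π/2 = 2*π;  (1)²·∫sin(4x)² dx = 1·π/2 = π/2.
  u² cross terms: 2·(2)·(1)·∫cos(2x)·sin(4x) dx = 4·(0) = 0.
  So ∫_0^π u² dx = 2*π + π/2 + 0 = 5*π/2.
  (u')² squared terms: (-4)²·∫sin(2x)² dx = 16·π/2 = 8*π;  (4)²·∫cos(4x)² dx = 16·π/2 = 8*π.
  (u')² cross terms: 2·(-4)·(4)·∫sin(2x)·cos(4x) dx = -32·(0) = 0.
  So ∫_0^π (u')² dx = 8*π + 8*π + 0 = 16*π.
||u||_{H^1}^2 = (5*π/2) + (16*π) = 37*π/2.


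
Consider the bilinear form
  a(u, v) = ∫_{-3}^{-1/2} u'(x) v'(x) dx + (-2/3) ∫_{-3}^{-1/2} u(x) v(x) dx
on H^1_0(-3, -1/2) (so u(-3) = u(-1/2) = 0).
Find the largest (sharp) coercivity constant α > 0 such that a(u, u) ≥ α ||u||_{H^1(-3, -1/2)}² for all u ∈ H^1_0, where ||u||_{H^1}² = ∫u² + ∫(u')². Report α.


α = 2*(-25 + 6*π^2)/(3*(25 + 4*π^2))

Coercivity of a(·,·) on H^1_0(-3, -1/2) means a(u, u) ≥ α ||u||_{H^1}² for every u ∈ H^1_0.
The interval has length L = 5/2, and Poincaré/coercivity depend only on L. Here a(u, u) = ∫(u')² + (-2/3)·∫u².
Here c = -2/3 < 0 with |c| < (π/L)² = 4*π^2/25, so coercivity still holds. The condition a(u,u) ≥ α||u||_{H^1}² reads (1−α)∫(u')² ≥ (α−c)∫u². Any admissible α is ≤ 1 (rapidly oscillating u have ∫u²/∫(u')² → 0), and α = 1 would force 0 ≥ (1−c)∫u², impossible since c < 1; so 1−α > 0. By the sharp Poincaré inequality on H^1_0 of an interval of length L, ∫(u')² ≥ (π/L)²∫u² with equality for the first sine mode sin(π(x−x₀)/L) (x₀ the left endpoint), so the inequality holds for all u iff (1−α)(π/L)² ≥ α − c, i.e. α ≤ ((π/L)² + c)/((π/L)² + 1) = (1 + c(L/π)²)/(1 + (L/π)²). (Direct route, valid since c ≤ 0: Poincaré gives c∫u² ≥ c(L/π)²∫(u')², so a(u,u) ≥ (1 + c(L/π)²)∫(u')², while ||u||_{H^1}² ≤ (1 + (L/π)²)∫(u')²; dividing yields the same α.) With (π/L)² = 4*π^2/25 and c = -2/3, the largest admissible constant is α = ((π/L)² + c)/((π/L)² + 1).
Simplifying, α = 2*(-25 + 6*π^2)/(3*(25 + 4*π^2)).


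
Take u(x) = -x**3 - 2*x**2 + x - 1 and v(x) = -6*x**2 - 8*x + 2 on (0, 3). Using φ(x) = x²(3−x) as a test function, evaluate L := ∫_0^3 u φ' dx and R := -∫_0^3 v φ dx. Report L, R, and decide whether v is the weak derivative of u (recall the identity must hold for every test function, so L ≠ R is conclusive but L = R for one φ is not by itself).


LHS = 459/4, RHS = 459/2. No, v is not the weak derivative of u.

u(x) = -x**3 - 2*x**2 + x - 1, classical derivative u'(x) = -3*x**2 - 4*x + 1.
φ(x) = x²(3−x), so φ'(x) = 3*x*(2 - x).
Note φ(0) = φ(3) = 0, so the boundary term u·φ vanishes.
LHS = ∫_0^3 u(x) φ'(x) dx = ∫_0^3 (3*x^5 - 15*x^3 + 9*x^2 - 6*x) dx. Term by term:
  ∫_0^3 3*x^5 dx = 729/2;  ∫_0^3 -15*x^3 dx = -1215/4;  ∫_0^3 9*x^2 dx = 81;
  ∫_0^3 -6*x dx = -27.
Sum: 729/2 − 1215/4 + 81 − 27 = 459/4.
So LHS = 459/4.
∫_0^3 v(x) φ(x) dx = ∫_0^3 (6*x^5 - 10*x^4 - 26*x^3 + 6*x^2) dx. Term by term:
  ∫_0^3 6*x^5 dx = 729;  ∫_0^3 -10*x^4 dx = -486;  ∫_0^3 -26*x^3 dx = -1053/2;
  ∫_0^3 6*x^2 dx = 54.
Sum: 729 − 486 − 1053/2 + 54 = -459/2.
So RHS = -∫_0^3 v(x) φ(x) dx = 459/2.
LHS − RHS = -459/4 ≠ 0, so the identity fails.
(For a valid weak derivative the identity must hold for EVERY test function, in particular this one. The failure shows v is NOT the weak derivative of u.)
Correct weak derivative would be u'(x) = -3*x**2 - 4*x + 1.


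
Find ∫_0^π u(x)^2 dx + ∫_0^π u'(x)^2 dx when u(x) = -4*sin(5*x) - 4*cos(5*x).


||u||_{H^1(0,π)}^2 = 416*π

u'(x) = 20*sin(5*x) - 20*cos(5*x).
Expand u² and (u')² and integrate term by term on (0, π), using: for integers n ≥ 1, ∫_0^π sin²(nx) dx = ∫_0^π cos²(nx) dx = π/2; for n ≠ n', ∫_0^π sin(nx)sin(n'x) dx = ∫_0^π cos(nx)cos(n'x) dx = 0; and by product-to-sum, ∫_0^π sin(nx)cos(n'x) dx = ½∫_0^π [sin((n+n')x) + sin((n−n')x)] dx, which is 0 when n+n' is even and 2n/(n²−n'²) when n+n' is odd (it need not vanish on (0, π)).
  u² squared terms: (-4)²·∫cos(5x)² dx = 16·π/2 = 8*π;  (-4)²·∫sin(5x)² dx = 16·π/2 = 8*π.
  u² cross terms: 2·(-4)·(-4)·∫cos(5x)·sin(5x) dx = 32·(0) = 0.
  So ∫_0^π u² dx = 8*π + 8*π + 0 = 16*π.
  (u')² squared terms: (-20)²·∫cos(5x)² dx = 400·π/2 = 200*π;  (20)²·∫sin(5x)² dx = 400·π/2 = 200*π.
  (u')² cross terms: 2·(-20)·(20)·∫cos(5x)·sin(5x) dx = -800·(0) = 0.
  So ∫_0^π (u')² dx = 200*π + 200*π + 0 = 400*π.
||u||_{H^1}^2 = (16*π) + (400*π) = 416*π.


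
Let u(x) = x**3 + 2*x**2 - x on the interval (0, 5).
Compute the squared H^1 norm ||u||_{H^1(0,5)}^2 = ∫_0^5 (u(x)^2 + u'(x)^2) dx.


||u||_{H^1}^2 = 223585/7

The H^1 norm (squared) on an interval (0, L) is
  ||u||_{H^1}^2 = ∫_0^L u(x)^2 dx + ∫_0^L u'(x)^2 dx.
Compute u'(x) = 3*x**2 + 4*x - 1.
Then u(x)^2 = x**6 + 4*x**5 + 2*x**4 - 4*x**3 + x**2 and u'(x)^2 = 9*x**4 + 24*x**3 + 10*x**2 - 8*x + 1.
Integrate each monomial from 0 to 5 using ∫_0^5 c·x^n dx = c·5^(n+1)/(n+1):
  ∫_0^5 u(x)^2 dx = ∫_0^5 (x^6 + 4*x^5 + 2*x^4 - 4*x^3 + x^2) dx. Term by term:
    ∫_0^5 x^6 dx = 78125/7;  ∫_0^5 4*x^5 dx = 31250/3;  ∫_0^5 2*x^4 dx = 1250;
    ∫_0^5 -4*x^3 dx = -625;  ∫_0^5 x^2 dx = 125/3.
  Sum: 78125/7 + 31250/3 + 1250 − 625 + 125/3 = 467125/21.
  ∫_0^5 u'(x)^2 dx = ∫_0^5 (9*x^4 + 24*x^3 + 10*x^2 - 8*x + 1) dx. Term by term:
    ∫_0^5 9*x^4 dx = 5625;  ∫_0^5 24*x^3 dx = 3750;  ∫_0^5 10*x^2 dx = 1250/3;
    ∫_0^5 -8*x dx = -100;  ∫_0^5 1 dx = 5.
  Sum: 5625 + 3750 + 1250/3 − 100 + 5 = 29090/3.
Adding: ||u||_{H^1}^2 = 467125/21 + 29090/3 = 223585/7.


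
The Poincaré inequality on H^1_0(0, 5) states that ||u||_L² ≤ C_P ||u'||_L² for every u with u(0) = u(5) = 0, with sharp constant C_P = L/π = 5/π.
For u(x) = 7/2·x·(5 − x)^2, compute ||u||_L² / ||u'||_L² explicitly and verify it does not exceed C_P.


||u||_L² / ||u'||_L² = 5*sqrt(14)/14 < C_P = 5/π.

u(x) = 7/2·x·(5 − x)^2, so u'(x) = 21*x^2/2 - 70*x + 175/2.
u(x) = 7/2·x·(5 − x)^2 vanishes at x = 0 and x = 5, so u ∈ H^1_0(0, 5). Differentiate via the product rule and integrate the resulting polynomials term by term.
  ∫_0^5 u² dx = ∫_0^5 (49*x^6/4 - 245*x^5 + 3675*x^4/2 - 6125*x^3 + 30625*x^2/4) dx. Term by term:
    ∫_0^5 49*x^6/4 dx = 546875/4;  ∫_0^5 -245*x^5 dx = -3828125/6;  ∫_0^5 3675*x^4/2 dx = 2296875/2;
    ∫_0^5 -6125*x^3 dx = -3828125/4;  ∫_0^5 30625*x^2/4 dx = 3828125/12.
  Sum: 546875/4 − 3828125/6 + 2296875/2 − 3828125/4 + 3828125/12 = 109375/12.
  ∫_0^5 (u')² dx = ∫_0^5 (441*x^4/4 - 1470*x^3 + 13475*x^2/2 - 12250*x + 30625/4) dx. Term by term:
    ∫_0^5 441*x^4/4 dx = 275625/4;  ∫_0^5 -1470*x^3 dx = -459375/2;  ∫_0^5 13475*x^2/2 dx = 1684375/6;
    ∫_0^5 -12250*x dx = -153125;  ∫_0^5 30625/4 dx = 153125/4.
  Sum: 275625/4 − 459375/2 + 1684375/6 − 153125 + 153125/4 = 30625/6.
∫_0^5 u² dx = 109375/12, so ||u||_L² = 125*sqrt(21)/6.
∫_0^5 (u')² dx = 30625/6, so ||u'||_L² = 175*sqrt(6)/6.
Ratio ||u||_L² / ||u'||_L² = 5*sqrt(14)/14.
Sharp Poincaré constant on H^1_0(0, 5) is C_P = L/π = 5/π, achieved by sin(π/5·x).
A polynomial bump cannot attain the sharp Poincaré constant (only the first sine eigenfunction does), so the ratio is strictly less than C_P, consistent with ||u||_L² ≤ C_P ||u'||_L².


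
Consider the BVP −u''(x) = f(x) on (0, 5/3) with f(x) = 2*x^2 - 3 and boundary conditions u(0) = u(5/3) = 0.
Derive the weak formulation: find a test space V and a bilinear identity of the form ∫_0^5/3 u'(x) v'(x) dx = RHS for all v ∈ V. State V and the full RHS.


V = H^1_0(0, 5/3) (so v(0) = v(5/3) = 0); weak form: ∫_0^5/3 u'v' dx = ∫_0^5/3 (2*x^2 - 3) v dx for all v ∈ V.

Multiply both sides by a test function v and integrate from 0 to 5/3:
  ∫_0^5/3 −u''(x) v(x) dx = ∫_0^5/3 f(x) v(x) dx.
Integrate the LHS by parts once:
  ∫_0^5/3 −u'' v dx = −[u'(x) v(x)]_0^5/3 + ∫_0^5/3 u'(x) v'(x) dx.
Thus ∫_0^5/3 u'(x) v'(x) dx = ∫_0^5/3 f(x) v(x) dx + [u'(x) v(x)]_0^5/3.
Choose V so that boundary terms are either known or forced to vanish.
u is Dirichlet: u(0) = u(5/3) = 0. Let V = H^1_0(0, 5/3); then v(0) = v(5/3) = 0, and [u' v]_0^5/3 = 0.
Weak formulation: find u (satisfying any essential BC) such that ∫_0^5/3 u'(x) v'(x) dx = ∫_0^5/3 f v dx for all v ∈ V.
Substituting f(x) = 2*x^2 - 3, the right-hand side is ∫_0^5/3 (2*x^2 - 3) v dx.


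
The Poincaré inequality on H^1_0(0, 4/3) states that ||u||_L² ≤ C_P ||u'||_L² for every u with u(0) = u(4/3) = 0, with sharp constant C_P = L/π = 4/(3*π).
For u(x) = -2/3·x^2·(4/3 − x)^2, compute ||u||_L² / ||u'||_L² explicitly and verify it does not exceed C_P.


||u||_L² / ||u'||_L² = 2*sqrt(3)/9 < C_P = 4/(3*π).

u(x) = -2/3·x^2·(4/3 − x)^2, so u'(x) = 8*x*(-9*x^2 + 18*x - 8)/27.
u(x) = -2/3·x^2·(4/3 − x)^2 vanishes at x = 0 and x = 4/3, so u ∈ H^1_0(0, 4/3). Differentiate via the product rule and integrate the resulting polynomials term by term.
  ∫_0^4/3 u² dx = ∫_0^4/3 (4*x^8/9 - 64*x^7/27 + 128*x^6/27 - 1024*x^5/243 + 1024*x^4/729) dx. Term by term:
    ∫_0^4/3 4*x^8/9 dx = 1048576/1594323;  ∫_0^4/3 -64*x^7/27 dx = -524288/177147;  ∫_0^4/3 128*x^6/27 dx = 2097152/413343;
    ∫_0^4/3 -1024*x^5/243 dx = -2097152/531441;  ∫_0^4/3 1024*x^4/729 dx = 1048576/885735.
  Sum: 1048576/1594323 − 524288/177147 + 2097152/413343 − 2097152/531441 + 1048576/885735 = 524288/55801305.
  ∫_0^4/3 (u')² dx = ∫_0^4/3 (64*x^6/9 - 256*x^5/9 + 3328*x^4/81 - 2048*x^3/81 + 4096*x^2/729) dx. Term by term:
    ∫_0^4/3 64*x^6/9 dx = 1048576/137781;  ∫_0^4/3 -256*x^5/9 dx = -524288/19683;  ∫_0^4/3 3328*x^4/81 dx = 3407872/98415;
    ∫_0^4/3 -2048*x^3/81 dx = -131072/6561;  ∫_0^4/3 4096*x^2/729 dx = 262144/59049.
  Sum: 1048576/137781 − 524288/19683 + 3407872/98415 − 131072/6561 + 262144/59049 = 131072/2066715.
∫_0^4/3 u² dx = 524288/55801305, so ||u||_L² = 512*sqrt(210)/76545.
∫_0^4/3 (u')² dx = 131072/2066715, so ||u'||_L² = 256*sqrt(70)/8505.
Ratio ||u||_L² / ||u'||_L² = 2*sqrt(3)/9.
Sharp Poincaré constant on H^1_0(0, 4/3) is C_P = L/π = 4/(3*π), achieved by sin(3*π/4·x).
A polynomial bump cannot attain the sharp Poincaré constant (only the first sine eigenfunction does), so the ratio is strictly less than C_P, consistent with ||u||_L² ≤ C_P ||u'||_L².


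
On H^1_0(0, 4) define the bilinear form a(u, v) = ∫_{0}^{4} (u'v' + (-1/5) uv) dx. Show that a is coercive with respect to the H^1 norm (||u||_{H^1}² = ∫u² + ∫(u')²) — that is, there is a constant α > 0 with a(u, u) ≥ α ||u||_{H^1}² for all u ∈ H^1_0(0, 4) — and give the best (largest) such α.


α = (-16/5 + π^2)/(π^2 + 16)

Coercivity of a(·,·) on H^1_0(0, 4) means a(u, u) ≥ α ||u||_{H^1}² for every u ∈ H^1_0.
The interval has length L = 4, and Poincaré/coercivity depend only on L. Here a(u, u) = ∫(u')² + (-1/5)·∫u².
Here c = -1/5 < 0 with |c| < (π/L)² = π^2/16, so coercivity still holds. The condition a(u,u) ≥ α||u||_{H^1}² reads (1−α)∫(u')² ≥ (α−c)∫u². Any admissible α is ≤ 1 (rapidly oscillating u have ∫u²/∫(u')² → 0), and α = 1 would force 0 ≥ (1−c)∫u², impossible since c < 1; so 1−α > 0. By the sharp Poincaré inequality on H^1_0 of an interval of length L, ∫(u')² ≥ (π/L)²∫u² with equality for the first sine mode sin(π(x−x₀)/L) (x₀ the left endpoint), so the inequality holds for all u iff (1−α)(π/L)² ≥ α − c, i.e. α ≤ ((π/L)² + c)/((π/L)² + 1) = (1 + c(L/π)²)/(1 + (L/π)²). (Direct route, valid since c ≤ 0: Poincaré gives c∫u² ≥ c(L/π)²∫(u')², so a(u,u) ≥ (1 + c(L/π)²)∫(u')², while ||u||_{H^1}² ≤ (1 + (L/π)²)∫(u')²; dividing yields the same α.) With (π/L)² = π^2/16 and c = -1/5, the largest admissible constant is α = ((π/L)² + c)/((π/L)² + 1).
Simplifying, α = (-16/5 + π^2)/(π^2 + 16).


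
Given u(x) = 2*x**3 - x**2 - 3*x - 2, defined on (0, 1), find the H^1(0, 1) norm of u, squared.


||u||_{H^1}^2 = 239/14

The H^1 norm (squared) on an interval (0, L) is
  ||u||_{H^1}^2 = ∫_0^L u(x)^2 dx + ∫_0^L u'(x)^2 dx.
Compute u'(x) = 6*x**2 - 2*x - 3.
Then u(x)^2 = 4*x**6 - 4*x**5 - 11*x**4 - 2*x**3 + 13*x**2 + 12*x + 4 and u'(x)^2 = 36*x**4 - 24*x**3 - 32*x**2 + 12*x + 9.
Integrate each monomial from 0 to 1 using ∫_0^1 c·x^n dx = c·1^(n+1)/(n+1):
  ∫_0^1 u(x)^2 dx = ∫_0^1 (4*x^6 - 4*x^5 - 11*x^4 - 2*x^3 + 13*x^2 + 12*x + 4) dx. Term by term:
    ∫_0^1 4*x^6 dx = 4/7;  ∫_0^1 -4*x^5 dx = -2/3;  ∫_0^1 -11*x^4 dx = -11/5;
    ∫_0^1 -2*x^3 dx = -1/2;  ∫_0^1 13*x^2 dx = 13/3;  ∫_0^1 12*x dx = 6;
    ∫_0^1 4 dx = 4.
  Sum: 4/7 − 2/3 − 11/5 − 1/2 + 13/3 + 6 + 4 = 2423/210.
  ∫_0^1 u'(x)^2 dx = ∫_0^1 (36*x^4 - 24*x^3 - 32*x^2 + 12*x + 9) dx. Term by term:
    ∫_0^1 36*x^4 dx = 36/5;  ∫_0^1 -24*x^3 dx = -6;  ∫_0^1 -32*x^2 dx = -32/3;
    ∫_0^1 12*x dx = 6;  ∫_0^1 9 dx = 9.
  Sum: 36/5 − 6 − 32/3 + 6 + 9 = 83/15.
Adding: ||u||_{H^1}^2 = 2423/210 + 83/15 = 239/14.


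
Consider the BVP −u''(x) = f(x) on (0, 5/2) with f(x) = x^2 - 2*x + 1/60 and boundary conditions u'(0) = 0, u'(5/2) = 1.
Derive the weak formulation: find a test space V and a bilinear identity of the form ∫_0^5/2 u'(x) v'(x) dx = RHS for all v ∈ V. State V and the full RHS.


V = H^1(0, 5/2) (v unrestricted at boundary; u is determined up to an additive constant); weak form: ∫_0^5/2 u'v' dx = ∫_0^5/2 (x^2 - 2*x + 1/60) v dx + v(5/2) for all v ∈ V.

Multiply both sides by a test function v and integrate from 0 to 5/2:
  ∫_0^5/2 −u''(x) v(x) dx = ∫_0^5/2 f(x) v(x) dx.
Integrate the LHS by parts once:
  ∫_0^5/2 −u'' v dx = −[u'(x) v(x)]_0^5/2 + ∫_0^5/2 u'(x) v'(x) dx.
Thus ∫_0^5/2 u'(x) v'(x) dx = ∫_0^5/2 f(x) v(x) dx + [u'(x) v(x)]_0^5/2.
Choose V so that boundary terms are either known or forced to vanish.
u has inhomogeneous Neumann u'(0) = 0, u'(5/2) = 1. [u' v]_0^5/2 = (1)·v(5/2) − (0)·v(0) = v(5/2). Take V = H^1(0, 5/2); boundary term becomes part of RHS.
Weak formulation: find u (satisfying any essential BC) such that ∫_0^5/2 u'(x) v'(x) dx = ∫_0^5/2 f v dx + v(5/2) for all v ∈ V (Neumann data are natural BCs: they enter the RHS as boundary terms).
Substituting f(x) = x^2 - 2*x + 1/60, the right-hand side is ∫_0^5/2 (x^2 - 2*x + 1/60) v dx + v(5/2).
Compatibility check (pure Neumann): taking v ≡ 1 ∈ V gives 0 = ∫_0^5/2 f dx + (1) − (0), i.e. ∫_0^5/2 f dx must equal u'(0) − u'(5/2) = -1. Indeed ∫_0^5/2 (x^2 - 2*x + 1/60) dx = -1, so the data are compatible. The solution is then unique only up to an additive constant (fix it e.g. by requiring ∫_0^5/2 u dx = 0).


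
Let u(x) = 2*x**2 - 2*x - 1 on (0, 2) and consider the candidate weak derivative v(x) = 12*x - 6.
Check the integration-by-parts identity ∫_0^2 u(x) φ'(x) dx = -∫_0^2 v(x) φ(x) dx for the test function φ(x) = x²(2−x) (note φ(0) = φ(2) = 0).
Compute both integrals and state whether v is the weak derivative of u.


LHS = -56/15, RHS = -56/5. No, v is not the weak derivative of u.

u(x) = 2*x**2 - 2*x - 1, classical derivative u'(x) = 4*x - 2.
φ(x) = x²(2−x), so φ'(x) = x*(4 - 3*x).
Note φ(0) = φ(2) = 0, so the boundary term u·φ vanishes.
LHS = ∫_0^2 u(x) φ'(x) dx = ∫_0^2 (-6*x^4 + 14*x^3 - 5*x^2 - 4*x) dx. Term by term:
  ∫_0^2 -6*x^4 dx = -192/5;  ∫_0^2 14*x^3 dx = 56;  ∫_0^2 -5*x^2 dx = -40/3;
  ∫_0^2 -4*x dx = -8.
Sum: -192/5 + 56 − 40/3 − 8 = -56/15.
So LHS = -56/15.
∫_0^2 v(x) φ(x) dx = ∫_0^2 (-12*x^4 + 30*x^3 - 12*x^2) dx. Term by term:
  ∫_0^2 -12*x^4 dx = -384/5;  ∫_0^2 30*x^3 dx = 120;  ∫_0^2 -12*x^2 dx = -32.
Sum: -384/5 + 120 − 32 = 56/5.
So RHS = -∫_0^2 v(x) φ(x) dx = -56/5.
LHS − RHS = 112/15 ≠ 0, so the identity fails.
(For a valid weak derivative the identity must hold for EVERY test function, in particular this one. The failure shows v is NOT the weak derivative of u.)
Correct weak derivative would be u'(x) = 4*x - 2.


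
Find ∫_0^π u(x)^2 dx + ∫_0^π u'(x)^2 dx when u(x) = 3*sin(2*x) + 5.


||u||_{H^1(0,π)}^2 = 95*π/2

u'(x) = 6*cos(2*x).
Expand u² and (u')² and integrate term by term on (0, π), using: for integers n ≥ 1, ∫_0^π sin²(nx) dx = ∫_0^π cos²(nx) dx = π/2; for n ≠ n', ∫_0^π sin(nx)sin(n'x) dx = ∫_0^π cos(nx)cos(n'x) dx = 0; and by product-to-sum, ∫_0^π sin(nx)cos(n'x) dx = ½∫_0^π [sin((n+n')x) + sin((n−n')x)] dx, which is 0 when n+n' is even and 2n/(n²−n'²) when n+n' is odd (it need not vanish on (0, π)). For the constant mode: ∫_0^π 1 dx = π, ∫_0^π cos(nx) dx = 0, ∫_0^π sin(nx) dx = (1−(−1)^n)/n.
  u² squared terms: (5)²·∫1 dx = 25·π = 25*π;  (3)²·∫sin(2x)² dx = 9·π/2 = 9*π/2.
  u² cross terms: 2·(5)·(3)·∫1·sin(2x) dx = 30·(0) = 0.
  So ∫_0^π u² dx = 25*π + 9*π/2 + 0 = 59*π/2.
  (u')² squared terms: (6)²·∫cos(2x)² dx = 36·π/2 = 18*π.
  So ∫_0^π (u')² dx = 18*π.
||u||_{H^1}^2 = (59*π/2) + (18*π) = 95*π/2.


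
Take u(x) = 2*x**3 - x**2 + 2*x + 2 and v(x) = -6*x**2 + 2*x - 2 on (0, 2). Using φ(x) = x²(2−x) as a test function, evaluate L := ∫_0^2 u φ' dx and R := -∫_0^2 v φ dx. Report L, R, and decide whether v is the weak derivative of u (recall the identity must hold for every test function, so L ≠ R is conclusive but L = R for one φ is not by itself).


LHS = -184/15, RHS = 184/15. No, v is not the weak derivative of u.

u(x) = 2*x**3 - x**2 + 2*x + 2, classical derivative u'(x) = 6*x**2 - 2*x + 2.
φ(x) = x²(2−x), so φ'(x) = x*(4 - 3*x).
Note φ(0) = φ(2) = 0, so the boundary term u·φ vanishes.
LHS = ∫_0^2 u(x) φ'(x) dx = ∫_0^2 (-6*x^5 + 11*x^4 - 10*x^3 + 2*x^2 + 8*x) dx. Term by term:
  ∫_0^2 -6*x^5 dx = -64;  ∫_0^2 11*x^4 dx = 352/5;  ∫_0^2 -10*x^3 dx = -40;
  ∫_0^2 2*x^2 dx = 16/3;  ∫_0^2 8*x dx = 16.
Sum: -64 + 352/5 − 40 + 16/3 + 16 = -184/15.
So LHS = -184/15.
∫_0^2 v(x) φ(x) dx = ∫_0^2 (6*x^5 - 14*x^4 + 6*x^3 - 4*x^2) dx. Term by term:
  ∫_0^2 6*x^5 dx = 64;  ∫_0^2 -14*x^4 dx = -448/5;  ∫_0^2 6*x^3 dx = 24;
  ∫_0^2 -4*x^2 dx = -32/3.
Sum: 64 − 448/5 + 24 − 32/3 = -184/15.
So RHS = -∫_0^2 v(x) φ(x) dx = 184/15.
LHS − RHS = -368/15 ≠ 0, so the identity fails.
(For a valid weak derivative the identity must hold for EVERY test function, in particular this one. The failure shows v is NOT the weak derivative of u.)
Correct weak derivative would be u'(x) = 6*x**2 - 2*x + 2.


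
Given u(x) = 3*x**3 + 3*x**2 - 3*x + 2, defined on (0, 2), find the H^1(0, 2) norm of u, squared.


||u||_{H^1}^2 = 40718/35

The H^1 norm (squared) on an interval (0, L) is
  ||u||_{H^1}^2 = ∫_0^L u(x)^2 dx + ∫_0^L u'(x)^2 dx.
Compute u'(x) = 9*x**2 + 6*x - 3.
Then u(x)^2 = 9*x**6 + 18*x**5 - 9*x**4 - 6*x**3 + 21*x**2 - 12*x + 4 and u'(x)^2 = 81*x**4 + 108*x**3 - 18*x**2 - 36*x + 9.
Integrate each monomial from 0 to 2 using ∫_0^2 c·x^n dx = c·2^(n+1)/(n+1):
  ∫_0^2 u(x)^2 dx = ∫_0^2 (9*x^6 + 18*x^5 - 9*x^4 - 6*x^3 + 21*x^2 - 12*x + 4) dx. Term by term:
    ∫_0^2 9*x^6 dx = 1152/7;  ∫_0^2 18*x^5 dx = 192;  ∫_0^2 -9*x^4 dx = -288/5;
    ∫_0^2 -6*x^3 dx = -24;  ∫_0^2 21*x^2 dx = 56;  ∫_0^2 -12*x dx = -24;
    ∫_0^2 4 dx = 8.
  Sum: 1152/7 + 192 − 288/5 − 24 + 56 − 24 + 8 = 11024/35.
  ∫_0^2 u'(x)^2 dx = ∫_0^2 (81*x^4 + 108*x^3 - 18*x^2 - 36*x + 9) dx. Term by term:
    ∫_0^2 81*x^4 dx = 2592/5;  ∫_0^2 108*x^3 dx = 432;  ∫_0^2 -18*x^2 dx = -48;
    ∫_0^2 -36*x dx = -72;  ∫_0^2 9 dx = 18.
  Sum: 2592/5 + 432 − 48 − 72 + 18 = 4242/5.
Adding: ||u||_{H^1}^2 = 11024/35 + 4242/5 = 40718/35.
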